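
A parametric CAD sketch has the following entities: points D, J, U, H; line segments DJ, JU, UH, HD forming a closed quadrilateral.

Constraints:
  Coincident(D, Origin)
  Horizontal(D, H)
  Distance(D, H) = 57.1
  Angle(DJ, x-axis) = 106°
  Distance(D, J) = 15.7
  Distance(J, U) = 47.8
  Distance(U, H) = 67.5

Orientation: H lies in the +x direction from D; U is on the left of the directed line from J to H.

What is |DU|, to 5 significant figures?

59.715

D is at the origin; D and H share the same y with |DH| = 57.1 and H in +x, so H = (57.1, 0). DJ runs at 106.0° with |DJ| = 15.7, so J = (-4.3275, 15.092). U is determined by |JU| = 47.8 and |UH| = 67.5 together: it lies at the intersection of circle(J, 47.8) and circle(H, 67.5). With |JH| = 63.254, the foot of the radical line on JH is 13.673 from J and the perpendicular offset is √(47.8² − 13.673²) = 45.803. Taking the left-of-JH solution: U = (19.878, 56.310).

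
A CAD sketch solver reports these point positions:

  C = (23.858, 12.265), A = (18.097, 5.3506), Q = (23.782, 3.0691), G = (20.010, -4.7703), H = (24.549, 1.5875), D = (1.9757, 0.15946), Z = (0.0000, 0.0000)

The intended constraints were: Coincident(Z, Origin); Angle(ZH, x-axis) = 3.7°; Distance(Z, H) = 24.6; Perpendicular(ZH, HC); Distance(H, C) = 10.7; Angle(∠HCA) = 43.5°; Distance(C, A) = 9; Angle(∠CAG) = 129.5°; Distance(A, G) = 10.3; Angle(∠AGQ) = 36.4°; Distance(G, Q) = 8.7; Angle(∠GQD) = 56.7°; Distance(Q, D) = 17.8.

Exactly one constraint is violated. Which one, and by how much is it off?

Distance(Q, D) = 17.8 — off by 4.20.

Z = (0.00, 0.00) ✓; ZH at 3.700° ✓; |ZH| = 24.60 ✓; ∠(ZH, HC) = 90.00° ✓; |HC| = 10.70 ✓; ∠HCA = 43.50° ✓; |CA| = 9.000 ✓; ∠CAG = 129.5° ✓; |AG| = 10.30 ✓; ∠AGQ = 36.40° ✓; |GQ| = 8.700 ✓; ∠GQD = 56.70° ✓; |QD| = 22.00 ✗.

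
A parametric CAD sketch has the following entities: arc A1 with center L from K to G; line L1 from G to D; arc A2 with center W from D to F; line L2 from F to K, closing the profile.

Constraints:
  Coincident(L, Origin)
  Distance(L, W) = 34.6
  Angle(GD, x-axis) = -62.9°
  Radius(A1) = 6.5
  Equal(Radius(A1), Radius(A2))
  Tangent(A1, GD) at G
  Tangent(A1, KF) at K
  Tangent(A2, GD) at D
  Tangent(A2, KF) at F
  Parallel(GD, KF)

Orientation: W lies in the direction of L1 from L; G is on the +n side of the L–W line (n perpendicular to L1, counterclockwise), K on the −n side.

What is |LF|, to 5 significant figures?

35.205

The slot axis is L1's direction at -62.9°, so u = (cos -62.9°, sin -62.9°) = (0.45554, -0.89021) and n = (−sin -62.9°, cos -62.9°) = (0.89021, 0.45554). L is at the origin and W lies 34.6 along u from L, so W = 34.6·u = (15.762, -30.801). Tangency of A1 to both parallel lines with radius 6.5 puts G and K at L ± 6.5·n: G = (5.7864, 2.9610), K = (-5.7864, -2.9610). Equal radii place D and F the same way about W: D = W + 6.5·n = (21.548, -27.840), F = W − 6.5·n = (9.9755, -33.762). Then |LF| = |F − L| = 35.205.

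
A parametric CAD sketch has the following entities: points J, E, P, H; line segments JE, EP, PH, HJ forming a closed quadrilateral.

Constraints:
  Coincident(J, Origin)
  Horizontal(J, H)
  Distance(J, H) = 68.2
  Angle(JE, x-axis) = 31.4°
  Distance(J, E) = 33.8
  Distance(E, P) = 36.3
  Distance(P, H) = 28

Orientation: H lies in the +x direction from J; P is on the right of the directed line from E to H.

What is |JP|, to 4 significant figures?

47.10

Checks: |EP| = 36.30 ✓; |PH| = 28.00 ✓.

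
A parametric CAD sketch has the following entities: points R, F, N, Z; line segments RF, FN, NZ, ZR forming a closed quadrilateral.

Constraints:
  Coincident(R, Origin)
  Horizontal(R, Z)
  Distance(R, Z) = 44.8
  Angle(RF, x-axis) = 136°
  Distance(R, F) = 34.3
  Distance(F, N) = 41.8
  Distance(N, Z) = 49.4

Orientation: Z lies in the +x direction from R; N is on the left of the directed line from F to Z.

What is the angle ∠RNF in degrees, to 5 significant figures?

48.671°

R is at the origin; R and Z share the same y with |RZ| = 44.8 and Z in +x, so Z = (44.8, 0). RF runs at 136.0° with |RF| = 34.3, so F = (-24.673, 23.827). N is determined by |FN| = 41.8 and |NZ| = 49.4 together: it lies at the intersection of circle(F, 41.8) and circle(Z, 49.4). With |FZ| = 73.446, the foot of the radical line on FZ is 32.004 from F and the perpendicular offset is √(41.8² − 32.004²) = 26.888. Taking the left-of-FZ solution: N = (14.323, 38.878).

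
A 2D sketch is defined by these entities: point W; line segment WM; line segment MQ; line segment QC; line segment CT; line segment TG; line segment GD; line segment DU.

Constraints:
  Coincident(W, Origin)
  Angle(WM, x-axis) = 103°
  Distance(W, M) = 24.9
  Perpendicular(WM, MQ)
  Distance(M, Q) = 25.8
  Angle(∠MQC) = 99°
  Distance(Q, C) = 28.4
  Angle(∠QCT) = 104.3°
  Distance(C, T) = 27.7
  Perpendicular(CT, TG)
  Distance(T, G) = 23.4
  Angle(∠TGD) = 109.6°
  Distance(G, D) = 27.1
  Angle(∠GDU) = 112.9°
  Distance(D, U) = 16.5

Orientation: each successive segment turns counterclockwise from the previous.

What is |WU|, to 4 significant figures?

35.93

∠TGD = 109.6° gives GD at 150.1° from the x-axis; with |GD| = 27.1, D = (-20.81, 21.71). ∠GDU = 112.9° gives DU at -142.8° from the x-axis; with |DU| = 16.5, U = (-33.96, 11.73). Then |WU| = |U − W| = 35.93.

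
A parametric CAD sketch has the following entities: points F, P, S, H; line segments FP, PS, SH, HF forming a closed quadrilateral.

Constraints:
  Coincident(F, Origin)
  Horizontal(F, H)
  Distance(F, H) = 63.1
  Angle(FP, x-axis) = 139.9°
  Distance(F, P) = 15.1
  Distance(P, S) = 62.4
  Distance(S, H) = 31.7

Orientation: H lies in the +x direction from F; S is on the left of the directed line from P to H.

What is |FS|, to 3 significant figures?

55.7

Checks: |PS| = 62.40 ✓; |SH| = 31.70 ✓.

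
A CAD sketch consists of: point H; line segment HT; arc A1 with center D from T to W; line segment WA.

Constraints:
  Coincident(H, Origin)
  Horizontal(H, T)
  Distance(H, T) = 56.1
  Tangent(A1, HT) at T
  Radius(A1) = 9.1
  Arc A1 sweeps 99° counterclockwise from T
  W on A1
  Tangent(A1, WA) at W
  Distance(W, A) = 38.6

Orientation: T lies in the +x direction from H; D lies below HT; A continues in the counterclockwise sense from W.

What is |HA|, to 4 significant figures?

72.05

H is at the origin; HT is horizontal with |HT| = 56.1 and T on the +x side, so T = (56.10, 0.000). A1 meets HT tangentially, so DT is at right angles to HT, so D = T + (0, -9.1) = (56.10, -9.100). On A1, T sits at bearing 90° from D; a 99° counterclockwise sweep puts W at bearing 189°, so W = D + 9.1·(cos 189°, sin 189°) = (47.11, -10.52). A1 meets WA tangentially, so DW is at right angles to WA, so WA runs along (−sin 189°, cos 189°); with |WA| = 38.6, A = (53.15, -48.65). Then |HA| = |A − H| = 72.05.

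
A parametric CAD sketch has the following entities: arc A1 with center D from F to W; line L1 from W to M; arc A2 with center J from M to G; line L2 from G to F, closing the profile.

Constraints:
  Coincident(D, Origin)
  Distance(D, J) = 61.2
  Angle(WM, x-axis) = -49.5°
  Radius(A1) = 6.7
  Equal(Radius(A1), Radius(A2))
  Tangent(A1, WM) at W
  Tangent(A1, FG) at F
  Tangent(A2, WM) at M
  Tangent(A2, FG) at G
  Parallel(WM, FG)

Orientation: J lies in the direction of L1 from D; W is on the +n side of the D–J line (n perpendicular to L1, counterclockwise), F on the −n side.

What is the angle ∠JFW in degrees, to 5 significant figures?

83.752°

The slot axis is L1's direction at -49.5°, so u = (cos -49.5°, sin -49.5°) = (0.64945, -0.76041) and n = (−sin -49.5°, cos -49.5°) = (0.76041, 0.64945). D is at the origin and J lies 61.2 along u from D, so J = 61.2·u = (39.746, -46.537). Tangency of A1 to both parallel lines with radius 6.7 puts W and F at D ± 6.7·n: W = (5.0947, 4.3513), F = (-5.0947, -4.3513). Then cos ∠JFW = FJ·FW / (|FJ||FW|), giving 83.752°.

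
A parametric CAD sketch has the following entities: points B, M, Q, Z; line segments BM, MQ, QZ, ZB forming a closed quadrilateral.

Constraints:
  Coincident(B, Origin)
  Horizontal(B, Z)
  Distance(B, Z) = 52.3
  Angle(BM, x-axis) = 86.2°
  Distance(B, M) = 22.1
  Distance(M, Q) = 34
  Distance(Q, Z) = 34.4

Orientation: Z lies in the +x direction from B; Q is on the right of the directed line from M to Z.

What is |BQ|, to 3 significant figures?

20.0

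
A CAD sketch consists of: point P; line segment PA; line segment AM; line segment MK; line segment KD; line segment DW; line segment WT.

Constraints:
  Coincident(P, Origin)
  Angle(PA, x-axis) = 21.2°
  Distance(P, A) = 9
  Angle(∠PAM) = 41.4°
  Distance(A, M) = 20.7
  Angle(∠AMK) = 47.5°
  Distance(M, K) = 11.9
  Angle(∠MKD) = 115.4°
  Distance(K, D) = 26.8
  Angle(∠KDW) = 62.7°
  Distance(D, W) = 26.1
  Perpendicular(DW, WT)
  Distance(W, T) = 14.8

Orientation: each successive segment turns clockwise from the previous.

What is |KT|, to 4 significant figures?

16.49

P is at the origin; PA runs at 21.2° with length 9.0, so A = (8.391, 3.255). ∠PAM = 41.4° gives AM at -117.4° from the x-axis; with |AM| = 20.7, M = (-1.135, -15.12). ∠AMK = 47.5° gives MK at 110.1° from the x-axis; with |MK| = 11.9, K = (-5.225, -3.948). ∠MKD = 115.4° gives KD at 45.50° from the x-axis; with |KD| = 26.8, D = (13.56, 15.17). ∠KDW = 62.7° gives DW at -71.80° from the x-axis; with |DW| = 26.1, W = (21.71, -9.627). DW is perpendicular to WT, so WT runs at -161.8°; with |WT| = 14.8, T = (7.652, -14.25). Then |KT| = |T − K| = 16.49.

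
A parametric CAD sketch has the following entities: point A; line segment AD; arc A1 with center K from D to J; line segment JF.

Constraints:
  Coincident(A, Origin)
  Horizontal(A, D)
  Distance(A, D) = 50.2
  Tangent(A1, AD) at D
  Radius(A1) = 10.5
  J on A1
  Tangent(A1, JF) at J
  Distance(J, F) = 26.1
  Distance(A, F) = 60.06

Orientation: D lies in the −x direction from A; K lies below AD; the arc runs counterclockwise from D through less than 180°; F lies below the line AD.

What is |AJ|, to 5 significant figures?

61.347

A is at the origin; A and D share the same y with |AD| = 50.2 and D on the −x side, so D = (-50.200, 0.0000). A1 meets AD tangentially, so KD is at right angles to AD, so K = D + (0, -10.5) = (-50.200, -10.500). Since KJ ⟂ JF (tangency), |KF| = √(10.5² + 26.1²) = 28.133 regardless of where J sits on A1. So F lies on both circle(A, 60.06) and circle(K, 28.133); the below-AD intersection is F = (-46.222, -38.350). J is the foot of the tangent from F: J = (-59.289, -15.757).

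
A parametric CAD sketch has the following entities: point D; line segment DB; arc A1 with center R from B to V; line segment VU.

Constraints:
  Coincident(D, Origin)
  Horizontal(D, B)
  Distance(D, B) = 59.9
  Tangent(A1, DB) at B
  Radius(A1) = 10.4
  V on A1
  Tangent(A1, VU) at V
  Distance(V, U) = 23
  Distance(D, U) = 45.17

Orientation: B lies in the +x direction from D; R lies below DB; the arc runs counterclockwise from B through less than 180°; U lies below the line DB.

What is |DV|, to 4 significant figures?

51.47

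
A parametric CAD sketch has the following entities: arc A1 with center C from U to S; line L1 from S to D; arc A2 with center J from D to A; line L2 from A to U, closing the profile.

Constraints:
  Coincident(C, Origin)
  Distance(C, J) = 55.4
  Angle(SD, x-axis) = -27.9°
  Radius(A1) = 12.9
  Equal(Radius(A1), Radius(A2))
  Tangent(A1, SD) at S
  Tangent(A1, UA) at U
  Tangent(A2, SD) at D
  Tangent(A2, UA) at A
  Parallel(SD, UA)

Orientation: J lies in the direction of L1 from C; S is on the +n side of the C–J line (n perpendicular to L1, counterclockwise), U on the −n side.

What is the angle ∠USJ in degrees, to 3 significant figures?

76.9°

The slot axis is L1's direction at -27.9°, so u = (cos -27.9°, sin -27.9°) = (0.884, -0.468) and n = (−sin -27.9°, cos -27.9°) = (0.468, 0.884). C is at the origin and J lies 55.4 along u from C, so J = 55.4·u = (49.0, -25.9). Tangency of A1 to both parallel lines with radius 12.9 puts S and U at C ± 12.9·n: S = (6.04, 11.4), U = (-6.04, -11.4). Then cos ∠USJ = SU·SJ / (|SU||SJ|), giving 76.9°.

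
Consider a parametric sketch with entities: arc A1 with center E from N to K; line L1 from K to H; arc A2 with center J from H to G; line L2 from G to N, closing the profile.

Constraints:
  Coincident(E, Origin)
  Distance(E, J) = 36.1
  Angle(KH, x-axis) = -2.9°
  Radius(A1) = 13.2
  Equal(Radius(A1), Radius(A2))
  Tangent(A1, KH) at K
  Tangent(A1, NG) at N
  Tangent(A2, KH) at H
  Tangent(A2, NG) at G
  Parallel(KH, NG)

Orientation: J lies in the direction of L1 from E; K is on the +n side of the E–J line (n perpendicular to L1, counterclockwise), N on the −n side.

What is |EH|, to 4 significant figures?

38.44

The slot axis is L1's direction at -2.9°, so u = (cos -2.9°, sin -2.9°) = (0.9987, -0.05059) and n = (−sin -2.9°, cos -2.9°) = (0.05059, 0.9987). E is at the origin and J lies 36.1 along u from E, so J = 36.1·u = (36.05, -1.826). Tangency of A1 to both parallel lines with radius 13.2 puts K and N at E ± 13.2·n: K = (0.6678, 13.18), N = (-0.6678, -13.18). Equal radii place H and G the same way about J: H = J + 13.2·n = (36.72, 11.36), G = J − 13.2·n = (35.39, -15.01). Then |EH| = |H − E| = 38.44.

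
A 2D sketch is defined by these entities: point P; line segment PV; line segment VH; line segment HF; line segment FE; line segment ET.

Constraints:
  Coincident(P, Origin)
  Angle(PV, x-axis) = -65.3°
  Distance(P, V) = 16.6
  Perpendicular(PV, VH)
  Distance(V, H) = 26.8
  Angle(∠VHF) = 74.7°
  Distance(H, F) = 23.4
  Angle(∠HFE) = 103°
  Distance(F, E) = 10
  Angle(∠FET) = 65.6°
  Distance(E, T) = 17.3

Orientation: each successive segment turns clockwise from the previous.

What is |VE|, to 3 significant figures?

24.6

P is at the origin; PV runs at -65.3° with length 16.6, so V = (6.94, -15.1). PV ⟂ VH, so VH runs at -155°; with |VH| = 26.8, H = (-17.4, -26.3). ∠VHF = 74.7° gives HF at 99.4° from the x-axis; with |HF| = 23.4, F = (-21.2, -3.19). ∠HFE = 103.0° gives FE at 22.4° from the x-axis; with |FE| = 10.0, E = (-12.0, 0.616). Then |VE| = |E − V| = 24.6.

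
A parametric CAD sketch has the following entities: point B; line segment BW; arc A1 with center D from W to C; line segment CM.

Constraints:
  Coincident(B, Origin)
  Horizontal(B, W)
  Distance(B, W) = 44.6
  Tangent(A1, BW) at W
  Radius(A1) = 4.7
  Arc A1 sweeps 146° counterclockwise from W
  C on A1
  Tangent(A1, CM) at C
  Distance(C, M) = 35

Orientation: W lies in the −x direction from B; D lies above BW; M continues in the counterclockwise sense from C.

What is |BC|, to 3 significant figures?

42.8

B is at the origin; B and W share the same y with |BW| = 44.6 and W on the −x side, so W = (-44.6, 0.00). Since A1 is tangent to BW there, DW ⟂ BW, so D = W + (0, 4.7) = (-44.6, 4.70). On A1, W sits at bearing -90° from D; a 146° counterclockwise sweep puts C at bearing 56°, so C = D + 4.7·(cos 56°, sin 56°) = (-42.0, 8.60). Then |BC| = |C − B| = 42.8.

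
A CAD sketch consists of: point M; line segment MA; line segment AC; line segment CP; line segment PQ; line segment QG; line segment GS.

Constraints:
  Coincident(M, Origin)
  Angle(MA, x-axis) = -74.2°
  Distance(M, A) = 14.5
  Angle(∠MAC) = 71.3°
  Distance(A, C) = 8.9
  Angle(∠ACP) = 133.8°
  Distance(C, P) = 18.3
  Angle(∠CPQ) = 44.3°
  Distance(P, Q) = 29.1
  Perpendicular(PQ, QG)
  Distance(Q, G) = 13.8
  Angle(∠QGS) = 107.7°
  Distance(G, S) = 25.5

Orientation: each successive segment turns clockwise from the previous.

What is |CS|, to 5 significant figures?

12.069

The perpendicularity gives QG at right angles to PQ, so QG runs at -94.800°; with |QG| = 13.8, G = (10.921, -15.856). ∠QGS = 107.7° gives GS at -167.10° from the x-axis; with |GS| = 25.5, S = (-13.936, -21.549). Then |CS| = |S − C| = 12.069.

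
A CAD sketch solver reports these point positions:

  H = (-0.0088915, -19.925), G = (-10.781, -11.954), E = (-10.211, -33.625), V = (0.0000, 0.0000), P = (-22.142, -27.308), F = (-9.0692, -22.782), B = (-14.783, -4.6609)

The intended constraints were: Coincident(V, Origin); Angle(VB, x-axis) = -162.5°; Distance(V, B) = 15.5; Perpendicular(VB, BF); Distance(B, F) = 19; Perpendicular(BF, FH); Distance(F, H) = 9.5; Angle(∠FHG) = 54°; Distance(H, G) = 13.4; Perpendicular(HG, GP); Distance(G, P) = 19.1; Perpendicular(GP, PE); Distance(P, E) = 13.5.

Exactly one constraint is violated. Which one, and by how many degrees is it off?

Perpendicular(GP, PE) — off by 8.60°.

V = (0.00, 0.00) ✓; VB at -162.5° ✓; |VB| = 15.50 ✓; ∠(VB, BF) = 90.00° ✓; |BF| = 19.00 ✓; ∠(BF, FH) = 90.00° ✓; |FH| = 9.500 ✓; ∠FHG = 54.00° ✓; |HG| = 13.40 ✓; ∠(HG, GP) = 90.00° ✓; |GP| = 19.10 ✓; ∠(GP, PE) = 98.60° ✗; |PE| = 13.50 ✓.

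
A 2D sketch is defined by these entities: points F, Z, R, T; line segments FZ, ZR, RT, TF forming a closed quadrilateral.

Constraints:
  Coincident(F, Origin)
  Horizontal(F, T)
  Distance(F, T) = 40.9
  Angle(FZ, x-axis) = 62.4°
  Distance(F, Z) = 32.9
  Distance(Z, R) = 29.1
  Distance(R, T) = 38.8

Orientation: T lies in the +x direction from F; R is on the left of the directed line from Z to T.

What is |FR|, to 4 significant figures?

57.68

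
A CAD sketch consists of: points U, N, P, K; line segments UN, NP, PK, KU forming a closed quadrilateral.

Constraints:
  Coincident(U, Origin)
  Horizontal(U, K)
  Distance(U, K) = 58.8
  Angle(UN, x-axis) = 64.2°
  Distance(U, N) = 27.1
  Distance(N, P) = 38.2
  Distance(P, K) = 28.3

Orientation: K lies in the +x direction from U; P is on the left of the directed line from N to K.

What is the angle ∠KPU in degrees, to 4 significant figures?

80.00°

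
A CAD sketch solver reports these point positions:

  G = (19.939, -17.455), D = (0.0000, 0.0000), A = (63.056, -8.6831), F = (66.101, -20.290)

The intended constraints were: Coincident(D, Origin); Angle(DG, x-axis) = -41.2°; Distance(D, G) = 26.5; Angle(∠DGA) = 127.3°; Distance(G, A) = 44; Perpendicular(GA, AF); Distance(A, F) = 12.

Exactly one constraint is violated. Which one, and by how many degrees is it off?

Perpendicular(GA, AF) — off by 3.20°.

D = (0.00, 0.00) ✓; DG at -41.20° ✓; |DG| = 26.50 ✓; ∠DGA = 127.3° ✓; |GA| = 44.00 ✓; ∠(GA, AF) = 86.80° ✗; |AF| = 12.00 ✓.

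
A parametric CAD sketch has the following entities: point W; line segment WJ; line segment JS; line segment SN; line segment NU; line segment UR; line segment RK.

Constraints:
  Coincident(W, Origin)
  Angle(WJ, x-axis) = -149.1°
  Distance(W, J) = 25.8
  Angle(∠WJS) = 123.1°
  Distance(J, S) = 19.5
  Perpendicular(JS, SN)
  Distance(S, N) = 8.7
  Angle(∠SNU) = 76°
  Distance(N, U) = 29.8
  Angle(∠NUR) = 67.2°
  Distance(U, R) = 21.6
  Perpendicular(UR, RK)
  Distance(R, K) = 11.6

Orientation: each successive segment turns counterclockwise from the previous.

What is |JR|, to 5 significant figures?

16.193

∠SNU = 76.0° gives NU at 101.80° from the x-axis; with |NU| = 29.8, U = (-20.287, -3.8987). ∠NUR = 67.2° gives UR at -145.40° from the x-axis; with |UR| = 21.6, R = (-38.067, -16.164). Then |JR| = |R − J| = 16.193.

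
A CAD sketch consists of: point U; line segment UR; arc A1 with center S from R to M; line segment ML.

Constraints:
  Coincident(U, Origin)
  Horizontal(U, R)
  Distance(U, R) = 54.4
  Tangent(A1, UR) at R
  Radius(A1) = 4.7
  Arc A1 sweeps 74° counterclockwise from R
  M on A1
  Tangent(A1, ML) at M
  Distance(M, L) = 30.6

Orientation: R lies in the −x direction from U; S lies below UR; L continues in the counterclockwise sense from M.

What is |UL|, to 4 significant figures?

74.92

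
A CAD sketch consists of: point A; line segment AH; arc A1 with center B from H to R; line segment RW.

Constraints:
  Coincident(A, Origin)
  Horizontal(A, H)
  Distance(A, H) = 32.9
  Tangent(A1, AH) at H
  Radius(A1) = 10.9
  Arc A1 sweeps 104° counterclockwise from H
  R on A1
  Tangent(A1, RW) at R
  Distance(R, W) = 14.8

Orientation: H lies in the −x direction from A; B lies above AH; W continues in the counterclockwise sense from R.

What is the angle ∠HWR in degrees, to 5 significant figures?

28.078°

A is at the origin; AH is horizontal with |AH| = 32.9 and H on the −x side, so H = (-32.900, 0.0000). Since A1 is tangent to AH there, BH ⟂ AH, so B = H + (0, 10.9) = (-32.900, 10.900). On A1, H sits at bearing -90° from B; a 104° counterclockwise sweep puts R at bearing 14°, so R = B + 10.9·(cos 14°, sin 14°) = (-22.324, 13.537). Tangency of A1 to RW means the radius BR is perpendicular to RW, so RW runs along (−sin 14°, cos 14°); with |RW| = 14.8, W = (-25.904, 27.897). Then cos ∠HWR = WH·WR / (|WH||WR|), giving 28.078°.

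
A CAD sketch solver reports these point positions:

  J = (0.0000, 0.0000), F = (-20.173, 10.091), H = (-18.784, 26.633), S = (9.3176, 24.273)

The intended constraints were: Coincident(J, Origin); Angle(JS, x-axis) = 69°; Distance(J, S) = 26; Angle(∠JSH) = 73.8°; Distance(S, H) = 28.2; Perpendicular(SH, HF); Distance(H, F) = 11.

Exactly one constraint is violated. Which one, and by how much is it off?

Distance(H, F) = 11 — off by 5.60.

J = (0.00, 0.00) ✓; JS at 69.00° ✓; |JS| = 26.00 ✓; ∠JSH = 73.80° ✓; |SH| = 28.20 ✓; ∠(SH, HF) = 90.00° ✓; |HF| = 16.60 ✗.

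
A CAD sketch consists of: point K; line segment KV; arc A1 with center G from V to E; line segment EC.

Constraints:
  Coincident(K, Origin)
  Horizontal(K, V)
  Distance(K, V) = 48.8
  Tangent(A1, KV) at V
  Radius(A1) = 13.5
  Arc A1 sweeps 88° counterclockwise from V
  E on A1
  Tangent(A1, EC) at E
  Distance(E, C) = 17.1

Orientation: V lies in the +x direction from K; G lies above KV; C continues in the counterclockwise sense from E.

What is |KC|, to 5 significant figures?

69.729

On A1, V sits at bearing -90° from G; an 88° counterclockwise sweep puts E at bearing -2°, so E = G + 13.5·(cos -2°, sin -2°) = (62.292, 13.029). A1 meets EC tangentially, so GE is at right angles to EC, so EC runs along (−sin -2°, cos -2°); with |EC| = 17.1, C = (62.889, 30.118). Then |KC| = |C − K| = 69.729.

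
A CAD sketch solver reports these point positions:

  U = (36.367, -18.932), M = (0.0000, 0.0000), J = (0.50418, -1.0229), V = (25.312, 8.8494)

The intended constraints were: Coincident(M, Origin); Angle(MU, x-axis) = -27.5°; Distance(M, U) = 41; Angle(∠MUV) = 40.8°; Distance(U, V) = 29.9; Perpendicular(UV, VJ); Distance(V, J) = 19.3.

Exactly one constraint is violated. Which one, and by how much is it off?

Distance(V, J) = 19.3 — off by 7.40.

M = (0.00, 0.00) ✓; MU at -27.50° ✓; |MU| = 41.00 ✓; ∠MUV = 40.80° ✓; |UV| = 29.90 ✓; ∠(UV, VJ) = 90.00° ✓; |VJ| = 26.70 ✗.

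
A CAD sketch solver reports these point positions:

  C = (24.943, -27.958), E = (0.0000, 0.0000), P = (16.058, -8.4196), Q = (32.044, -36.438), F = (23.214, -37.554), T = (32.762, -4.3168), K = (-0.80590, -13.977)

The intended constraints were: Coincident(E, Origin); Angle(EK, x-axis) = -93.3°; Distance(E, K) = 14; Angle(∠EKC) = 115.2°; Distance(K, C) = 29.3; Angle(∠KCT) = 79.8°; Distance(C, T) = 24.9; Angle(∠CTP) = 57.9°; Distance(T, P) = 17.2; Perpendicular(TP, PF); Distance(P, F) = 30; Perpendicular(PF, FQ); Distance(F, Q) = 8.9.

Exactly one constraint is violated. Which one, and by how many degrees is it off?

Perpendicular(PF, FQ) — off by 6.60°.

E = (0.00, 0.00) ✓; EK at -93.30° ✓; |EK| = 14.00 ✓; ∠EKC = 115.2° ✓; |KC| = 29.30 ✓; ∠KCT = 79.80° ✓; |CT| = 24.90 ✓; ∠CTP = 57.90° ✓; |TP| = 17.20 ✓; ∠(TP, PF) = 90.00° ✓; |PF| = 30.00 ✓; ∠(PF, FQ) = 83.40° ✗; |FQ| = 8.900 ✓.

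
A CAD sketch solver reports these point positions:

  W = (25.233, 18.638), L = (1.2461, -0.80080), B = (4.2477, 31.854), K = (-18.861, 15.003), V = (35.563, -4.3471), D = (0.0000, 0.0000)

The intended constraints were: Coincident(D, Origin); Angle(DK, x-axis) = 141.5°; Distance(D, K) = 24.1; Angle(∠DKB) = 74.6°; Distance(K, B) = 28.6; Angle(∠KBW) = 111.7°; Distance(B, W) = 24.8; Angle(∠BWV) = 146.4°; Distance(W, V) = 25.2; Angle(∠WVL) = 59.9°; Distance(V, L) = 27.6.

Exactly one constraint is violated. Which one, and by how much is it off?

Distance(V, L) = 27.6 — off by 6.90.

D = (0.00, 0.00) ✓; DK at 141.5° ✓; |DK| = 24.10 ✓; ∠DKB = 74.60° ✓; |KB| = 28.60 ✓; ∠KBW = 111.7° ✓; |BW| = 24.80 ✓; ∠BWV = 146.4° ✓; |WV| = 25.20 ✓; ∠WVL = 59.90° ✓; |VL| = 34.50 ✗.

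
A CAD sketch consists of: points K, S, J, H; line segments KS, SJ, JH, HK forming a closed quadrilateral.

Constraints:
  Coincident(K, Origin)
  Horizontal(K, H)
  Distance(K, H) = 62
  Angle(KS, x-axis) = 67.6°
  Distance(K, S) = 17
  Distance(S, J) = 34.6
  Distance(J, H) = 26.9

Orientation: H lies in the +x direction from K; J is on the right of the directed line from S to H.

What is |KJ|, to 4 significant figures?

35.48

Checks: |SJ| = 34.60 ✓; |JH| = 26.90 ✓.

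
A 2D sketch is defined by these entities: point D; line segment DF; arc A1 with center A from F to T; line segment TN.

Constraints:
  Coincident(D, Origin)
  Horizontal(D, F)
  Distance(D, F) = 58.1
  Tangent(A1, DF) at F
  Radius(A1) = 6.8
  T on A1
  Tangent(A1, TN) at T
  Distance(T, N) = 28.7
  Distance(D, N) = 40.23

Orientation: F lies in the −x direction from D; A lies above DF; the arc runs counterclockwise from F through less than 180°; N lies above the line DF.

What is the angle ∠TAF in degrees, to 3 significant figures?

45.9°

Checks: ∠(AF, FD) = 90.00° ✓; |AT| = 6.800 ✓; ∠(AT, TN) = 90.00° ✓; |TN| = 28.70 ✓; |DN| = 40.23 ✓.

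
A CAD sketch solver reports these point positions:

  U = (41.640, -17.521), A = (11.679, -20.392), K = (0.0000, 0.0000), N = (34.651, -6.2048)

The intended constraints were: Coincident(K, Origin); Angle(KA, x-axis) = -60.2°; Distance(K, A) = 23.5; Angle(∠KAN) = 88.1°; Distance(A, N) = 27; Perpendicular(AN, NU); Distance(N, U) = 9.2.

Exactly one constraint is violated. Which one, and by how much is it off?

Distance(N, U) = 9.2 — off by 4.10.

K = (0.00, 0.00) ✓; KA at -60.20° ✓; |KA| = 23.50 ✓; ∠KAN = 88.10° ✓; |AN| = 27.00 ✓; ∠(AN, NU) = 90.00° ✓; |NU| = 13.30 ✗.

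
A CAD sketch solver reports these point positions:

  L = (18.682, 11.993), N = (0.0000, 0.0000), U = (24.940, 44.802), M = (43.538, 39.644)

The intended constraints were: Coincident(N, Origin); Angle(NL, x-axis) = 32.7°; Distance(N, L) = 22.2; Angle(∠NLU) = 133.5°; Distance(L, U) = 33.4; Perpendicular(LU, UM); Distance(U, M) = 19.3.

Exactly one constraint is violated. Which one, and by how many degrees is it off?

Perpendicular(LU, UM) — off by 4.70°.

N = (0.00, 0.00) ✓; NL at 32.70° ✓; |NL| = 22.20 ✓; ∠NLU = 133.5° ✓; |LU| = 33.40 ✓; ∠(LU, UM) = 94.70° ✗; |UM| = 19.30 ✓.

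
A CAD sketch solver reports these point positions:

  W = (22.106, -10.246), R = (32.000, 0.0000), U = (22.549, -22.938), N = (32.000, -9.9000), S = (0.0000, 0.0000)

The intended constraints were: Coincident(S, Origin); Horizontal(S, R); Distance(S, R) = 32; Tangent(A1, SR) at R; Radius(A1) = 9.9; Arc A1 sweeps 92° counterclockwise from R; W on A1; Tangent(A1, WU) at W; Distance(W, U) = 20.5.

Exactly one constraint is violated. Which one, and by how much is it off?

Distance(W, U) = 20.5 — off by 7.80.

S = (0.00, 0.00) ✓; S.y = 0.00, R.y = 0.00 ✓; |SR| = 32.00 ✓; ∠(NR, RS) = 90.00° ✓; |NR| = 9.900 ✓; bearing(N→W) − bearing(N→R) = 92.00° ✓; |NW| = 9.900 ✓; ∠(NW, WU) = 90.00° ✓; |WU| = 12.70 ✗.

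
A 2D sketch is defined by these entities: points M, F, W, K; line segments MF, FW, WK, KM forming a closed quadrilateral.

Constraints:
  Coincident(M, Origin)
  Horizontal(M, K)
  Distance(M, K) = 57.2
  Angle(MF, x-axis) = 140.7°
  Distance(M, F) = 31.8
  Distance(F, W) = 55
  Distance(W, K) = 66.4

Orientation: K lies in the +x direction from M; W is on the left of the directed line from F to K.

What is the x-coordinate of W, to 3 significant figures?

18.7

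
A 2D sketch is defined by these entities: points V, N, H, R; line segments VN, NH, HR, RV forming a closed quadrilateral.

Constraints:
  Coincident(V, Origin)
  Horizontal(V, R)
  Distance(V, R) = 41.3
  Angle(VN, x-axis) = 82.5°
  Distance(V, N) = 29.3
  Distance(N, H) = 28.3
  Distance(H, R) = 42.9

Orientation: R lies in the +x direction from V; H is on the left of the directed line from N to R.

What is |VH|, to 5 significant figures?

50.610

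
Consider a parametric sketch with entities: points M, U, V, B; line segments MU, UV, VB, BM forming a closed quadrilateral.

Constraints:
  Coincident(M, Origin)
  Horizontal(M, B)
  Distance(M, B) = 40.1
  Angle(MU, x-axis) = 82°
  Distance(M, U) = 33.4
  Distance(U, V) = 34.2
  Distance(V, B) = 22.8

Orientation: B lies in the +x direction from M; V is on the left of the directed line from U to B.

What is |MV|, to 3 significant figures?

43.5

Checks: |UV| = 34.20 ✓; |VB| = 22.80 ✓.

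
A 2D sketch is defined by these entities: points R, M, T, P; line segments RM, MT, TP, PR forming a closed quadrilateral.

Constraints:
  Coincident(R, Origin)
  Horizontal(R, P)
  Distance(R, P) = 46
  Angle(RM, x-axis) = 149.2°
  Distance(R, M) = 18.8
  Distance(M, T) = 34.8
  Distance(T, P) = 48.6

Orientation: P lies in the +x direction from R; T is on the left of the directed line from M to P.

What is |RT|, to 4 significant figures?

34.11

R is at the origin; RP is horizontal with |RP| = 46.0 and P in +x, so P = (46.0, 0). RM runs at 149.2° with |RM| = 18.8, so M = (-16.15, 9.626). T is determined by |MT| = 34.8 and |TP| = 48.6 together: it lies at the intersection of circle(M, 34.8) and circle(P, 48.6). With |MP| = 62.89, the foot of the radical line on MP is 22.29 from M and the perpendicular offset is √(34.8² − 22.29²) = 26.72. Taking the left-of-MP solution: T = (9.973, 32.62).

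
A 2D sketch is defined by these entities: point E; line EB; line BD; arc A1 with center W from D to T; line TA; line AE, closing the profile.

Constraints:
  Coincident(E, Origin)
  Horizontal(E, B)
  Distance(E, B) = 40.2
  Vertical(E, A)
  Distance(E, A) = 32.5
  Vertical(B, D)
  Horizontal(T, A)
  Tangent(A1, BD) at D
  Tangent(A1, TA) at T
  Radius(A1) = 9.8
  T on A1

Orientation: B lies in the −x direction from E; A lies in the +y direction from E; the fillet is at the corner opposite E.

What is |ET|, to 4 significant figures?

44.50

The virtual corner opposite E is at (-40.20, 32.50). A1 meets BD tangentially, so WD is at right angles to BD and the tangent condition forces WT to be normal to TA, with radius 9.8, so the center W sits 9.8 in from both sides at W = (-30.40, 22.70). That places the tangent points at D = (-40.20, 22.70) on BD and T = (-30.40, 32.50) on TA. Then |ET| = |T − E| = 44.50.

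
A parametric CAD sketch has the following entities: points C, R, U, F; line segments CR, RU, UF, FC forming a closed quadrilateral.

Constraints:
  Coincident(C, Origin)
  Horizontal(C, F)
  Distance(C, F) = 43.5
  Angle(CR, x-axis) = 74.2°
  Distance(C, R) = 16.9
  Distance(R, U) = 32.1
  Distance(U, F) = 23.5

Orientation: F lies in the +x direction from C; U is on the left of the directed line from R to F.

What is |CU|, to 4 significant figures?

42.46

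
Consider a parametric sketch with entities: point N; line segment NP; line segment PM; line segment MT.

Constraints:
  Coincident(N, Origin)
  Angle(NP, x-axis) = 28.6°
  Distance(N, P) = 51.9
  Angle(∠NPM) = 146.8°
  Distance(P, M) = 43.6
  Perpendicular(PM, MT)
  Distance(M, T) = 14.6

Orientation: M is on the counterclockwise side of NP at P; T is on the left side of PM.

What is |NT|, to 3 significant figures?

88.1

N is at the origin; NP runs at 28.6° with length 51.9, so P = 51.9·(cos 28.6°, sin 28.6°) = (45.6, 24.8). ∠NPM = 146.8°, so PM runs at 28.6° + (180° − 146.8°) = 61.8° from the x-axis; with |PM| = 43.6, M = P + 43.6·(cos 61.8°, sin 61.8°) = (66.2, 63.3). The perpendicularity gives MT at right angles to PM; with |MT| = 14.6 on the left of PM, T = M + 14.6·(-0.881, 0.473) = (53.3, 70.2). Then |NT| = |T − N| = 88.1.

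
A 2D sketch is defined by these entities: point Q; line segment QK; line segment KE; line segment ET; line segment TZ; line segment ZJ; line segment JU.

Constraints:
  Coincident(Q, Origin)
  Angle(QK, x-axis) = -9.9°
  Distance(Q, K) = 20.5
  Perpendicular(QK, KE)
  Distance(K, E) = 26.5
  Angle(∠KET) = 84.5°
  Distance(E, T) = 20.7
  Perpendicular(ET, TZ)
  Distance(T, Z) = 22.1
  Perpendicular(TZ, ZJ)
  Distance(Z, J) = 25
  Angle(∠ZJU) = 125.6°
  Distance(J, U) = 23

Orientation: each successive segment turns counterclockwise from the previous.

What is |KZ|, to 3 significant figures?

18.7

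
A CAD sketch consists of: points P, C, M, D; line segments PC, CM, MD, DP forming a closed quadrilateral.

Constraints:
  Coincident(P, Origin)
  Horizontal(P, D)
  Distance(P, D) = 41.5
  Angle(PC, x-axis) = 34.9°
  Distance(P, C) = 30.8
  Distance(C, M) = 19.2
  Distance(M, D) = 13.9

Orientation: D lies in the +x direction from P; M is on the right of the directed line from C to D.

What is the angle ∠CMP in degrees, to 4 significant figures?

79.83°

Checks: |CM| = 19.20 ✓; |MD| = 13.90 ✓.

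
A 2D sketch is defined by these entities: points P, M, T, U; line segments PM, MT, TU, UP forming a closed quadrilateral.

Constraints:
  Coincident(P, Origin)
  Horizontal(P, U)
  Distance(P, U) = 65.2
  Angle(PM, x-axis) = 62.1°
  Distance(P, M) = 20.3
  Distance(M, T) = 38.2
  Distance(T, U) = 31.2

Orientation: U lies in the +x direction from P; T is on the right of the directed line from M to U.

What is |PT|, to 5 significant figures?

36.981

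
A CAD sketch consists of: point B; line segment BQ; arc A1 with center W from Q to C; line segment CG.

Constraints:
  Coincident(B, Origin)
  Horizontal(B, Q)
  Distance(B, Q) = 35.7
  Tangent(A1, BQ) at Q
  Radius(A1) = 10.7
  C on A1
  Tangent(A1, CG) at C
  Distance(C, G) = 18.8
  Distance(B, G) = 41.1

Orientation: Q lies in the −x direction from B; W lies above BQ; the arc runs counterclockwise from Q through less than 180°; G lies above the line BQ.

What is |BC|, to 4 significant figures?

27.80

B is at the origin; BQ is horizontal with |BQ| = 35.7 and Q on the −x side, so Q = (-35.70, 0.000). The tangent condition forces WQ to be normal to BQ, so W = Q + (0, 10.7) = (-35.70, 10.70). Since WC ⟂ CG (tangency), |WG| = √(10.7² + 18.8²) = 21.63 regardless of where C sits on A1. So G lies on both circle(B, 41.1) and circle(W, 21.63); the above-BQ intersection is G = (-27.37, 30.66). C is the foot of the tangent from G: C = (-25.08, 12.00).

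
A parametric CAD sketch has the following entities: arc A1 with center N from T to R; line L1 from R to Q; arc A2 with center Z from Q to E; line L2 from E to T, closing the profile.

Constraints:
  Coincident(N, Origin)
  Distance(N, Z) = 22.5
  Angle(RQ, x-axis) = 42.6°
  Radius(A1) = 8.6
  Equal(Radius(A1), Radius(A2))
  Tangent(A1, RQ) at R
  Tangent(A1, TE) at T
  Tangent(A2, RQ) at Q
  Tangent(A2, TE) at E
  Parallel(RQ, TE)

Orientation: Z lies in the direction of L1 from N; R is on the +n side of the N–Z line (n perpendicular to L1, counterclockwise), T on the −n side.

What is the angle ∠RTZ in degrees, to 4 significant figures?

69.08°

N is at the origin and Z lies 22.5 along u from N, so Z = 22.5·u = (16.56, 15.23). Tangency of A1 to both parallel lines with radius 8.6 puts R and T at N ± 8.6·n: R = (-5.821, 6.330), T = (5.821, -6.330). Then cos ∠RTZ = TR·TZ / (|TR||TZ|), giving 69.08°.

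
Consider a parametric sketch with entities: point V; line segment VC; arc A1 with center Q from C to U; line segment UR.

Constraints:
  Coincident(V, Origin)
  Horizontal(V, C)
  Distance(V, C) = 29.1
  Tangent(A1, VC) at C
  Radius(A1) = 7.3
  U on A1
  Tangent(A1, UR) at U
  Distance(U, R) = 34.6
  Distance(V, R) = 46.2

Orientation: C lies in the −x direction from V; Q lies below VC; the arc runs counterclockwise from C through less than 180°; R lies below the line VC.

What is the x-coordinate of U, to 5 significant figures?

-35.637

Checks: |QC| = 7.300 ✓; |QU| = 7.300 ✓; ∠(QU, UR) = 90.00° ✓; |UR| = 34.60 ✓; |VR| = 46.20 ✓.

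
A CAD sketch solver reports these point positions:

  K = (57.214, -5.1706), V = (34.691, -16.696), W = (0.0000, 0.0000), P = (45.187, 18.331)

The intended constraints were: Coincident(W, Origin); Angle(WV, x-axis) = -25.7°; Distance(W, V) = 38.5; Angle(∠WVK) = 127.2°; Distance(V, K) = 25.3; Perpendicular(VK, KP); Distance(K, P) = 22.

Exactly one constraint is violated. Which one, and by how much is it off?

Distance(K, P) = 22 — off by 4.40.

W = (0.00, 0.00) ✓; WV at -25.70° ✓; |WV| = 38.50 ✓; ∠WVK = 127.2° ✓; |VK| = 25.30 ✓; ∠(VK, KP) = 90.00° ✓; |KP| = 26.40 ✗.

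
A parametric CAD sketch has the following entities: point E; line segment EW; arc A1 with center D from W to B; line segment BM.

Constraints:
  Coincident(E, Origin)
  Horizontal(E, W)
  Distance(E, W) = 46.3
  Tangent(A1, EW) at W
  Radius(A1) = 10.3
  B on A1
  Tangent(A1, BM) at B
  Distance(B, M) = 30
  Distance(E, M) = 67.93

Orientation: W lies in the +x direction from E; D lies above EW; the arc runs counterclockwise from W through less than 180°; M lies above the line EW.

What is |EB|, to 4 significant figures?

57.65

E is at the origin; EW is horizontal with |EW| = 46.3 and W on the +x side, so W = (46.30, 0.000). The tangent condition forces DW to be normal to EW, so D = W + (0, 10.3) = (46.30, 10.30). Since DB ⟂ BM (tangency), |DM| = √(10.3² + 30.0²) = 31.72 regardless of where B sits on A1. So M lies on both circle(E, 67.93) and circle(D, 31.72); the above-EW intersection is M = (54.13, 41.04). B is the foot of the tangent from M: B = (56.57, 11.13).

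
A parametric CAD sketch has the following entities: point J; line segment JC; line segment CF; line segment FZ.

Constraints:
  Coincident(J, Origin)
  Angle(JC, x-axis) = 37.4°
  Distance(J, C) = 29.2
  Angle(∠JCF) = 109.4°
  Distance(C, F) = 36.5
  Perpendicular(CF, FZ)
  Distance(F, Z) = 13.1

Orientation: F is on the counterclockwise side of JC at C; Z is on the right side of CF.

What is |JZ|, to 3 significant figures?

61.5

∠JCF = 109.4°, so CF runs at 37.4° + (180° − 109.4°) = 108° from the x-axis; with |CF| = 36.5, F = C + 36.5·(cos 108°, sin 108°) = (11.9, 52.4). The perpendicularity gives FZ at right angles to CF; with |FZ| = 13.1 on the right of CF, Z = F + 13.1·(0.951, 0.309) = (24.4, 56.5). Then |JZ| = |Z − J| = 61.5.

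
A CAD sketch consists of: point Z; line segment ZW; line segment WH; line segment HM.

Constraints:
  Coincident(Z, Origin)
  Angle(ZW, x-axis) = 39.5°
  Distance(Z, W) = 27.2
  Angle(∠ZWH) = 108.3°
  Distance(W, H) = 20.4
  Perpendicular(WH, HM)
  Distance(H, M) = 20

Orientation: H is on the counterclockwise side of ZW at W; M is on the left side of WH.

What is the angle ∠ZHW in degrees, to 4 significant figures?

41.74°

Z is at the origin; ZW runs at 39.5° with length 27.2, so W = 27.2·(cos 39.5°, sin 39.5°) = (20.99, 17.30). ∠ZWH = 108.3°, so WH runs at 39.5° + (180° − 108.3°) = 111.2° from the x-axis; with |WH| = 20.4, H = W + 20.4·(cos 111.2°, sin 111.2°) = (13.61, 36.32). Then cos ∠ZHW = HZ·HW / (|HZ||HW|), giving 41.74°.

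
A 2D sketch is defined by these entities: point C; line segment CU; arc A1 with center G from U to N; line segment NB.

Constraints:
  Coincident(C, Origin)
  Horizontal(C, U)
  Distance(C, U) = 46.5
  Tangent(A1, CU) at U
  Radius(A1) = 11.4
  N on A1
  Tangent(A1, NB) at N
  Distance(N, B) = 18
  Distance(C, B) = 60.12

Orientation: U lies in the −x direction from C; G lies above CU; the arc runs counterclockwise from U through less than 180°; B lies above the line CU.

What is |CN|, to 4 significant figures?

42.85

Checks: |GN| = 11.40 ✓; ∠(GN, NB) = 90.00° ✓; |NB| = 18.00 ✓; |CB| = 60.12 ✓.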